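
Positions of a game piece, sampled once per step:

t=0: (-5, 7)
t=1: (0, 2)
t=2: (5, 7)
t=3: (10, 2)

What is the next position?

(15, 7)

First: linear, +5 per step → 15 at step 4.
Second: cycles through 7, 2 every 2 steps. Step 4 lands at position 0 of the cycle → 7.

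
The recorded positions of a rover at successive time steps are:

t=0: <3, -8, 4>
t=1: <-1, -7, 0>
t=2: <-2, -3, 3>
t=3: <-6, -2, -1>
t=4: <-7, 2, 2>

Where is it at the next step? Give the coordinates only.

<-11, 3, -2>

Step-to-step displacements: <-4, +1, -4>, <-1, +4, +3>, <-4, +1, -4>, <-1, +4, +3> — a repeating cycle of length 2.
step 5: apply <-4, +1, -4> → <-11, 3, -2>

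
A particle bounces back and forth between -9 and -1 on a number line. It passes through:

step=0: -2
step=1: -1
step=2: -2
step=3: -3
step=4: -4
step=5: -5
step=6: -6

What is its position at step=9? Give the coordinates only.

The value reflects between -9 and -1, moving 1 per step.
  step 7: -6 → -7
  step 8: -7 → -8
  step 9: -8 → -9

-9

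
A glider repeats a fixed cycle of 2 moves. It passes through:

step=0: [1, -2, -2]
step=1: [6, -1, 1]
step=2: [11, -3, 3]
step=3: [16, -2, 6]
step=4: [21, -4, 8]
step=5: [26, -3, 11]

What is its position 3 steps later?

[41, -6, 18]

Differencing gives [+5, +1, +3], [+5, -2, +2], [+5, +1, +3], [+5, -2, +2], [+5, +1, +3]. This is the pattern [+5, +1, +3], [+5, -2, +2] repeated.
step 6: apply [+5, -2, +2] → [31, -5, 13]
step 7: apply [+5, +1, +3] → [36, -4, 16]
step 8: apply [+5, -2, +2] → [41, -6, 18]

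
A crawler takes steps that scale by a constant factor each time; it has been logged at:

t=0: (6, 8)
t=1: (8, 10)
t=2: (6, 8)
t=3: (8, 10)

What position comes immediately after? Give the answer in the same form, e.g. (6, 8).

(6, 8)

Consecutive displacements (+2, +2), (-2, -2), (+2, +2) scale by a factor of -1 each step.
step 4: (8, 10) + (-2, -2) → (6, 8)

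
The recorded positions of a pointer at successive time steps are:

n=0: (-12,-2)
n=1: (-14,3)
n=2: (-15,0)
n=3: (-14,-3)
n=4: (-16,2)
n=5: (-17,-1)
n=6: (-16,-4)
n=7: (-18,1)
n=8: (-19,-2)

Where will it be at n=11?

Step-to-step displacements: (-2,+5), (-1,-3), (+1,-3), (-2,+5), (-1,-3), (+1,-3), (-2,+5), (-1,-3) — a repeating cycle of length 3.
step 9: apply (+1,-3) → (-18,-5)
step 10: apply (-2,+5) → (-20,0)
step 11: apply (-1,-3) → (-21,-3)

(-21,-3)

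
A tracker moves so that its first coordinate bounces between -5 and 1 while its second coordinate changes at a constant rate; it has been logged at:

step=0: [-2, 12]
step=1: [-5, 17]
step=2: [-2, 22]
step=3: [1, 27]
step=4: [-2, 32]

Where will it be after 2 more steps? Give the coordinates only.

The first coordinate reflects between -5 and 1, moving 3 per step.
  step 5: -2 → -5
  step 6: -5 → -2
The second coordinate changes by +5 each step: at step 6 it is 42.

[-2, 42]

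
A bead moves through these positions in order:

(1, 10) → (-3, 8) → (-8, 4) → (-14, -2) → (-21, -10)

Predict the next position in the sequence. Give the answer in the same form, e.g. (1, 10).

Successive displacements: (-4, -2), (-5, -4), (-6, -6), (-7, -8) — each changes by (-1, -2).
step 5: (-21, -10) + (-8, -10) → (-29, -20)

(-29, -20)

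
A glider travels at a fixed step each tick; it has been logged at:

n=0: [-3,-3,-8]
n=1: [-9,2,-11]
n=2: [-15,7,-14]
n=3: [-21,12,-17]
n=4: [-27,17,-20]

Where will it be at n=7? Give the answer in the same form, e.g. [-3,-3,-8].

The position changes by [-6,+5,-3] every step.
step 5: [-27,17,-20] + [-6,+5,-3] → [-33,22,-23]
step 6: [-33,22,-23] + [-6,+5,-3] → [-39,27,-26]
step 7: [-39,27,-26] + [-6,+5,-3] → [-45,32,-29]

[-45,32,-29]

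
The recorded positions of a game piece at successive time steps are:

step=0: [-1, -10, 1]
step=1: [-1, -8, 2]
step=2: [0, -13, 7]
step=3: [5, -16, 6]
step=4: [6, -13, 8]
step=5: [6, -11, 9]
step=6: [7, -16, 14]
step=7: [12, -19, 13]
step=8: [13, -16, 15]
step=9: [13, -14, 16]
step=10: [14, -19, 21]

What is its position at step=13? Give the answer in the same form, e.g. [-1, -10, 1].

[20, -17, 23]

Differencing gives [+0, +2, +1], [+1, -5, +5], [+5, -3, -1], [+1, +3, +2], [+0, +2, +1], [+1, -5, +5], [+5, -3, -1], [+1, +3, +2], [+0, +2, +1], [+1, -5, +5]. This is the pattern [+0, +2, +1], [+1, -5, +5], [+5, -3, -1], [+1, +3, +2] repeated.
step 11: apply [+5, -3, -1] → [19, -22, 20]
step 12: apply [+1, +3, +2] → [20, -19, 22]
step 13: apply [+0, +2, +1] → [20, -17, 23]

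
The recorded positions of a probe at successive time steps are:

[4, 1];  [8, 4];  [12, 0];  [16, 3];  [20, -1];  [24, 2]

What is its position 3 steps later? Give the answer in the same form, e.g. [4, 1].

Differencing gives [+4, +3], [+4, -4], [+4, +3], [+4, -4], [+4, +3]. This is the pattern [+4, +3], [+4, -4] repeated.
step 6: apply [+4, -4] → [28, -2]
step 7: apply [+4, +3] → [32, 1]
step 8: apply [+4, -4] → [36, -3]

[36, -3]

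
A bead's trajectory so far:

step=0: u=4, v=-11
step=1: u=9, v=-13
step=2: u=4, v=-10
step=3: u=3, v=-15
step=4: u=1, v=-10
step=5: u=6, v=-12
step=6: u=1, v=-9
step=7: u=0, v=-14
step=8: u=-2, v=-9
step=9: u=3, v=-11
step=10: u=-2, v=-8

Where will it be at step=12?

u=-5, v=-8

Differencing gives (+5,-2), (-5,+3), (-1,-5), (-2,+5), (+5,-2), (-5,+3), (-1,-5), (-2,+5), (+5,-2), (-5,+3). This is the pattern (+5,-2), (-5,+3), (-1,-5), (-2,+5) repeated.
step 11: apply (-1,-5) → u=-3, v=-13
step 12: apply (-2,+5) → u=-5, v=-8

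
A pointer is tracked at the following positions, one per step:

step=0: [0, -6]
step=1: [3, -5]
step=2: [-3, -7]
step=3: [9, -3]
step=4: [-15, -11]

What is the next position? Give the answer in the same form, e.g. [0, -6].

Step-to-step displacements: [+3, +1], [-6, -2], [+12, +4], [-24, -8]; each is -2× the previous.
step 5: [-15, -11] + [+48, +16] → [33, 5]

[33, 5]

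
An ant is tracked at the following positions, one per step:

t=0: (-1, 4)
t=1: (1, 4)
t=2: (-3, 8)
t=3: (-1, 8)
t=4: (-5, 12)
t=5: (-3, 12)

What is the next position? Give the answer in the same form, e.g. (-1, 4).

The moves between consecutive positions are (+2, +0), (-4, +4), (+2, +0), (-4, +4), (+2, +0); they repeat the 2-cycle [(+2, +0), (-4, +4)].
step 6: apply (-4, +4) → (-7, 16)

(-7, 16)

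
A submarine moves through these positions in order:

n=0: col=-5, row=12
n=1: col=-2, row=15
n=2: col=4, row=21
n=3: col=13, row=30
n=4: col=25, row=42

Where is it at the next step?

Successive displacements: (+3,+3), (+6,+6), (+9,+9), (+12,+12) — each changes by (+3,+3).
step 5: col=25, row=42 + (+15,+15) → col=40, row=57

col=40, row=57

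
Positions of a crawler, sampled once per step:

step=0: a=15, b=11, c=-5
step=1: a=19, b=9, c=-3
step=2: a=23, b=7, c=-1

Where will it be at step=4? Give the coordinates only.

a=31, b=3, c=3

Constant displacement of (+4,-2,+2) per step.
step 3: a=23, b=7, c=-1 + (+4,-2,+2) → a=27, b=5, c=1
step 4: a=27, b=5, c=1 + (+4,-2,+2) → a=31, b=3, c=3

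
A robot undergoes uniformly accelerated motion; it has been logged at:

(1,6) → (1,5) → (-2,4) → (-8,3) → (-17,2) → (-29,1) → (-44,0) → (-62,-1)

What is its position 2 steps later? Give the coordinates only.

(-107,-3)

First differences are (+0,-1), (-3,-1), (-6,-1), (-9,-1), (-12,-1), (-15,-1), (-18,-1); their common second difference is (-3,+0) (constant acceleration).
step 8: (-62,-1) + (-21,-1) → (-83,-2)
step 9: (-83,-2) + (-24,-1) → (-107,-3)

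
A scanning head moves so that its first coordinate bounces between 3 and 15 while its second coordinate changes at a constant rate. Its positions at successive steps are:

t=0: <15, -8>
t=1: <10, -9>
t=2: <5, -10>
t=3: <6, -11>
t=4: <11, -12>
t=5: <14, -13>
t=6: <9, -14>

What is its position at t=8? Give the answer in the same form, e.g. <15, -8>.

<7, -16>

The first coordinate reflects between 3 and 15, moving 5 per step.
  step 7: 9 → 4
  step 8: 4 → 7
The second coordinate changes by -1 each step: at step 8 it is -16.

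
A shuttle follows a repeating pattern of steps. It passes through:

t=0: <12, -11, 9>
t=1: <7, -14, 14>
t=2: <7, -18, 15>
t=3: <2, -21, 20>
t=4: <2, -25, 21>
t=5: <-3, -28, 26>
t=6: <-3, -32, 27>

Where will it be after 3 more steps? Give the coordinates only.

The moves between consecutive positions are <-5, -3, +5>, <+0, -4, +1>, <-5, -3, +5>, <+0, -4, +1>, <-5, -3, +5>, <+0, -4, +1>; they repeat the 2-cycle [<-5, -3, +5>, <+0, -4, +1>].
step 7: apply <-5, -3, +5> → <-8, -35, 32>
step 8: apply <+0, -4, +1> → <-8, -39, 33>
step 9: apply <-5, -3, +5> → <-13, -42, 38>

<-13, -42, 38>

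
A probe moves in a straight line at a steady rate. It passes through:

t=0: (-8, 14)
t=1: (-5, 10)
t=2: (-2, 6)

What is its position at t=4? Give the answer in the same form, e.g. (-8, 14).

(4, -2)

Each step adds (+3, -4) to the position.
step 3: (-2, 6) + (+3, -4) → (1, 2)
step 4: (1, 2) + (+3, -4) → (4, -2)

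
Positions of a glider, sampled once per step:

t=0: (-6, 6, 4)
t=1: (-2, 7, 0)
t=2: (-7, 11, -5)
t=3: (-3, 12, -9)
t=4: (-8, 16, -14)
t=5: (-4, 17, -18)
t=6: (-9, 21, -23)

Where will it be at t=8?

(-10, 26, -32)

The moves between consecutive positions are (+4, +1, -4), (-5, +4, -5), (+4, +1, -4), (-5, +4, -5), (+4, +1, -4), (-5, +4, -5); they repeat the 2-cycle [(+4, +1, -4), (-5, +4, -5)].
step 7: apply (+4, +1, -4) → (-5, 22, -27)
step 8: apply (-5, +4, -5) → (-10, 26, -32)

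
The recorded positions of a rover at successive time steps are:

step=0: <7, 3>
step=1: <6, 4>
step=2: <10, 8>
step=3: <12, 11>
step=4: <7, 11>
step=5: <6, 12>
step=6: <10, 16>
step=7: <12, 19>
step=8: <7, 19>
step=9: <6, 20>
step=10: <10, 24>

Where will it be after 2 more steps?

<7, 27>

Differencing gives <-1, +1>, <+4, +4>, <+2, +3>, <-5, +0>, <-1, +1>, <+4, +4>, <+2, +3>, <-5, +0>, <-1, +1>, <+4, +4>. This is the pattern <-1, +1>, <+4, +4>, <+2, +3>, <-5, +0> repeated.
step 11: apply <+2, +3> → <12, 27>
step 12: apply <-5, +0> → <7, 27>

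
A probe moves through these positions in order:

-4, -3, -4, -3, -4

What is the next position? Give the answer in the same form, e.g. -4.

The jumps are +1, -1, +1, -1 — a geometric progression with ratio -1.
step 5: -4 + 1 → -3

-3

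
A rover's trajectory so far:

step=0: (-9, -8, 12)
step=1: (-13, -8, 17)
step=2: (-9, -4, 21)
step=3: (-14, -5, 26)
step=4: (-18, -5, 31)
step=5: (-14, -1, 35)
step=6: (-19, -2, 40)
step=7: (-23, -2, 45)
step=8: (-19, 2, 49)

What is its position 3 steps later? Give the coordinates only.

(-24, 5, 63)

Step-to-step displacements: (-4, +0, +5), (+4, +4, +4), (-5, -1, +5), (-4, +0, +5), (+4, +4, +4), (-5, -1, +5), (-4, +0, +5), (+4, +4, +4) — a repeating cycle of length 3.
step 9: apply (-5, -1, +5) → (-24, 1, 54)
step 10: apply (-4, +0, +5) → (-28, 1, 59)
step 11: apply (+4, +4, +4) → (-24, 5, 63)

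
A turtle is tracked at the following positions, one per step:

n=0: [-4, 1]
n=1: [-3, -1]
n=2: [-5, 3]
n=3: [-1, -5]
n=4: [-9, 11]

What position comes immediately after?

The jumps are [+1, -2], [-2, +4], [+4, -8], [-8, +16] — a geometric progression with ratio -2.
step 5: [-9, 11] + [+16, -32] → [7, -21]

[7, -21]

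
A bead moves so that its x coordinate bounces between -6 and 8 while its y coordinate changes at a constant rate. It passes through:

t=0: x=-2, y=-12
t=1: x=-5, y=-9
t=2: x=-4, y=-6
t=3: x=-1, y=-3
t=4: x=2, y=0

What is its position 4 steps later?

x=2, y=12

The x coordinate travels 3 per step and bounces off the walls at -6 and 8.
  step 5: 2 → 5
  step 6: 5 → 8
  step 7: 8 → 5
  step 8: 5 → 2
The y coordinate changes by +3 each step: at step 8 it is 12.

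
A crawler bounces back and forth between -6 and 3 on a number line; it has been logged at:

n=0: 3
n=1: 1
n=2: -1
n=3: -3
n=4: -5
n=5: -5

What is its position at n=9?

The value reflects between -6 and 3, moving 2 per step.
  step 6: -5 → -3
  step 7: -3 → -1
  step 8: -1 → 1
  step 9: 1 → 3

3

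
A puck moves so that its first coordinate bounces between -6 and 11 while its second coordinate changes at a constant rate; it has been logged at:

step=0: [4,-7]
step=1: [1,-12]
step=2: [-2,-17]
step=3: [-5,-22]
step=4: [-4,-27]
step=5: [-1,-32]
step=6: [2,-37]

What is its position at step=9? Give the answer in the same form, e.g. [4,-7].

[11,-52]

The first coordinate reflects between -6 and 11, moving 3 per step.
  step 7: 2 → 5
  step 8: 5 → 8
  step 9: 8 → 11
The second coordinate changes by -5 each step: at step 9 it is -52.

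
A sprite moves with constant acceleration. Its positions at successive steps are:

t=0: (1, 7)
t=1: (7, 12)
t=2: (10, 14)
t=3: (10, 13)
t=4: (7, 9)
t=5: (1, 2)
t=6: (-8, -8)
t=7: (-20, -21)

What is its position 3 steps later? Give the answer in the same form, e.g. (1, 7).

(-74, -78)

First differences are (+6, +5), (+3, +2), (+0, -1), (-3, -4), (-6, -7), (-9, -10), (-12, -13); their common second difference is (-3, -3) (constant acceleration).
step 8: (-20, -21) + (-15, -16) → (-35, -37)
step 9: (-35, -37) + (-18, -19) → (-53, -56)
step 10: (-53, -56) + (-21, -22) → (-74, -78)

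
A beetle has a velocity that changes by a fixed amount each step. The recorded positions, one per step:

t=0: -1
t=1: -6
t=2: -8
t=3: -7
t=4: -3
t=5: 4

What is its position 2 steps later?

First differences are -5, -2, +1, +4, +7; their common second difference is +3 (constant acceleration).
step 6: 4 + 10 → 14
step 7: 14 + 13 → 27

27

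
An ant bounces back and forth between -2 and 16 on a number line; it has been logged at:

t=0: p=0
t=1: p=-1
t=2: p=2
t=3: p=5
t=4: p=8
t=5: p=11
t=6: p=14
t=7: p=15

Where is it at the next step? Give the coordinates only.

The value reflects between -2 and 16, moving 3 per step.
  step 8: 15 → 12

p=12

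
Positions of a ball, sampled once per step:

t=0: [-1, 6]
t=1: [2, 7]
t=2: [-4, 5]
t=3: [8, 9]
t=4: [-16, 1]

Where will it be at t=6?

[-64, -15]

Step-to-step displacements: [+3, +1], [-6, -2], [+12, +4], [-24, -8]; each is -2× the previous.
step 5: [-16, 1] + [+48, +16] → [32, 17]
step 6: [32, 17] + [-96, -32] → [-64, -15]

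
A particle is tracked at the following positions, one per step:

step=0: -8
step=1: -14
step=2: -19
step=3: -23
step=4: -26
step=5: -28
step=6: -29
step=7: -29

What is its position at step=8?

First differences are -6, -5, -4, -3, -2, -1, +0; their common second difference is +1 (constant acceleration).
step 8: -29 + 1 → -28

-28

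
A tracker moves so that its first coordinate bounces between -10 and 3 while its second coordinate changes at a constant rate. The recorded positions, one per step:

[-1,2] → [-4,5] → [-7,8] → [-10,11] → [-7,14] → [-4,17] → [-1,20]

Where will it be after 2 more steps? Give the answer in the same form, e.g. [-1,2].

[1,26]

The first coordinate reflects between -10 and 3, moving 3 per step.
  step 7: -1 → 2
  step 8: 2 → 1
The second coordinate changes by +3 each step: at step 8 it is 26.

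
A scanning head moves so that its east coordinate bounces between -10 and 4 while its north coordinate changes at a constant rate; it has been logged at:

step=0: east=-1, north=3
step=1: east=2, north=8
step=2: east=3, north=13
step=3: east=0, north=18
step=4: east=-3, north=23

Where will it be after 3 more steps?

east=-8, north=38

The east coordinate reflects between -10 and 4, moving 3 per step.
  step 5: -3 → -6
  step 6: -6 → -9
  step 7: -9 → -8
The north coordinate changes by +5 each step: at step 7 it is 38.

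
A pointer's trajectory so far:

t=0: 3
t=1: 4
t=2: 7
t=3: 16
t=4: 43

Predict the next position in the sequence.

Step-to-step displacements: +1, +3, +9, +27; each is 3× the previous.
step 5: 43 + 81 → 124

124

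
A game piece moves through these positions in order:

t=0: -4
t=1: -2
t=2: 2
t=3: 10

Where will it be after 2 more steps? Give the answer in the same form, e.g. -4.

58

Step-to-step displacements: +2, +4, +8; each is 2× the previous.
step 4: 10 + 16 → 26
step 5: 26 + 32 → 58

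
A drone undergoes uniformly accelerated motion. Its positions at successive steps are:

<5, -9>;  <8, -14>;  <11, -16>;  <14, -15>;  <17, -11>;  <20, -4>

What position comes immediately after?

Taking differences between consecutive positions: <+3, -5>, <+3, -2>, <+3, +1>, <+3, +4>, <+3, +7>. These grow by <+0, +3> each step.
step 6: <20, -4> + <+3, +10> → <23, 6>

<23, 6>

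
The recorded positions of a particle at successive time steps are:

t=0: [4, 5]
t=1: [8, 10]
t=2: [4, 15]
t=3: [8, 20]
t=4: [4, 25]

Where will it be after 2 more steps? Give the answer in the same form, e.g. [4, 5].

[4, 35]

First: cycles through 4, 8 every 2 steps. Step 6 lands at position 0 of the cycle → 4.
Second: linear, +5 per step → 35 at step 6.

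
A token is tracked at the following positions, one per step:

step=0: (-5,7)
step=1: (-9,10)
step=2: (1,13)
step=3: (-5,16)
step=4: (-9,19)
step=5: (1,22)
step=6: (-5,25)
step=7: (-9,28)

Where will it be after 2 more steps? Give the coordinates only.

First: cycles through -5, -9, 1 every 3 steps. Step 9 lands at position 0 of the cycle → -5.
Second: linear, +3 per step → 34 at step 9.

(-5,34)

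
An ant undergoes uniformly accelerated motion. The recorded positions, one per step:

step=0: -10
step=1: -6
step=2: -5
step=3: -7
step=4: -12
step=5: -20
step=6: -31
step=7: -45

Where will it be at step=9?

-82

First differences are +4, +1, -2, -5, -8, -11, -14; their common second difference is -3 (constant acceleration).
step 8: -45 − 17 → -62
step 9: -62 − 20 → -82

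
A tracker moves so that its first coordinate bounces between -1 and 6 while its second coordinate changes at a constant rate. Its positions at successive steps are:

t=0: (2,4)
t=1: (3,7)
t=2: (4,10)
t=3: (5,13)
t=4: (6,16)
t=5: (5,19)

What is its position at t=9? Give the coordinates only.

The first coordinate travels 1 per step and bounces off the walls at -1 and 6.
  step 6: 5 → 4
  step 7: 4 → 3
  step 8: 3 → 2
  step 9: 2 → 1
The second coordinate changes by +3 each step: at step 9 it is 31.

(1,31)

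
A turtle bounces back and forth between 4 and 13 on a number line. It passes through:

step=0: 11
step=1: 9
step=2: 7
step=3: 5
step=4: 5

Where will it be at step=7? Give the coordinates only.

11

The value travels 2 per step and bounces off the walls at 4 and 13.
  step 5: 5 → 7
  step 6: 7 → 9
  step 7: 9 → 11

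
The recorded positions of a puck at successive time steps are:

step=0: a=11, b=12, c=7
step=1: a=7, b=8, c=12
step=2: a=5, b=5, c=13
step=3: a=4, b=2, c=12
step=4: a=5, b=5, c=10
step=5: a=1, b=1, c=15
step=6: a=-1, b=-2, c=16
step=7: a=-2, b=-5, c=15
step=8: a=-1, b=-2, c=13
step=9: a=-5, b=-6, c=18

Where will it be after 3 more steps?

Step-to-step displacements: (-4,-4,+5), (-2,-3,+1), (-1,-3,-1), (+1,+3,-2), (-4,-4,+5), (-2,-3,+1), (-1,-3,-1), (+1,+3,-2), (-4,-4,+5) — a repeating cycle of length 4.
step 10: apply (-2,-3,+1) → a=-7, b=-9, c=19
step 11: apply (-1,-3,-1) → a=-8, b=-12, c=18
step 12: apply (+1,+3,-2) → a=-7, b=-9, c=16

a=-7, b=-9, c=16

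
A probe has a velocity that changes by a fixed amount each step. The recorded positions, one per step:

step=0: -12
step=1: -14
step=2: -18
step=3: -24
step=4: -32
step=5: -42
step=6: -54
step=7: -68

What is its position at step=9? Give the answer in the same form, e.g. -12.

First differences are -2, -4, -6, -8, -10, -12, -14; their common second difference is -2 (constant acceleration).
step 8: -68 − 16 → -84
step 9: -84 − 18 → -102

-102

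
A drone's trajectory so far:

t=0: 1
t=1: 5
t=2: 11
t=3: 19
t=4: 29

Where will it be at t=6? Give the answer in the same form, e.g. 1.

First differences are +4, +6, +8, +10; their common second difference is +2 (constant acceleration).
step 5: 29 + 12 → 41
step 6: 41 + 14 → 55

55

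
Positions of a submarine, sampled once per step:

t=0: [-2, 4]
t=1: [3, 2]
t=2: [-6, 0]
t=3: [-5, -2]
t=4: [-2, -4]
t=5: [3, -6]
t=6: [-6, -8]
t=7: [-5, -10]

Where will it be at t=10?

[-6, -16]

The first coordinate repeats the cycle [-2, 3, -6, -5] with period 4; step 10 mod 4 = 2, giving -6.
The second coordinate changes by -2 each step, so at step 10 it is 4 + 10·(-2) = -16.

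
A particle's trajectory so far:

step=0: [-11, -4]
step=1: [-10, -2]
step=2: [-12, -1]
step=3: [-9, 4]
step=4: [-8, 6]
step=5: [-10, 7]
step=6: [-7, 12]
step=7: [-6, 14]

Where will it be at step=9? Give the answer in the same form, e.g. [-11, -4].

[-5, 20]

The moves between consecutive positions are [+1, +2], [-2, +1], [+3, +5], [+1, +2], [-2, +1], [+3, +5], [+1, +2]; they repeat the 3-cycle [[+1, +2], [-2, +1], [+3, +5]].
step 8: apply [-2, +1] → [-8, 15]
step 9: apply [+3, +5] → [-5, 20]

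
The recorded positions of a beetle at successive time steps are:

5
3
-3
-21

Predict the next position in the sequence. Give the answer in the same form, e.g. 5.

Step-to-step displacements: -2, -6, -18; each is 3× the previous.
step 4: -21 − 54 → -75

-75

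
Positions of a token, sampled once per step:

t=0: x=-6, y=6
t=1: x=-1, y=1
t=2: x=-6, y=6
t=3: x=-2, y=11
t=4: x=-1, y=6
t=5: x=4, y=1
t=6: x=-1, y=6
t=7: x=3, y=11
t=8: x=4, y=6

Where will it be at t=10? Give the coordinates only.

x=4, y=6

Differencing gives (+5, -5), (-5, +5), (+4, +5), (+1, -5), (+5, -5), (-5, +5), (+4, +5), (+1, -5). This is the pattern (+5, -5), (-5, +5), (+4, +5), (+1, -5) repeated.
step 9: apply (+5, -5) → x=9, y=1
step 10: apply (-5, +5) → x=4, y=6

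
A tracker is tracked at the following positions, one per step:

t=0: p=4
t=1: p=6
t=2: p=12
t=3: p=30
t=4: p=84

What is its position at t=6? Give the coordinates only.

Consecutive displacements +2, +6, +18, +54 scale by a factor of 3 each step.
step 5: 84 + 162 → p=246
step 6: 246 + 486 → p=732

p=732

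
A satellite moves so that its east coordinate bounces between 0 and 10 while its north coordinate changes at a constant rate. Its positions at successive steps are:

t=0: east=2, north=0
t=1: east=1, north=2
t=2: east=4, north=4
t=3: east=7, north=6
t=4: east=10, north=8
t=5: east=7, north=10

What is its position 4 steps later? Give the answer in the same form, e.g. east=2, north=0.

east=5, north=18

The east coordinate reflects between 0 and 10, moving 3 per step.
  step 6: 7 → 4
  step 7: 4 → 1
  step 8: 1 → 2
  step 9: 2 → 5
The north coordinate changes by +2 each step: at step 9 it is 18.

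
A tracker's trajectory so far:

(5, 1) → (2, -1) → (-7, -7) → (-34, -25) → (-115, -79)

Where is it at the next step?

Consecutive displacements (-3, -2), (-9, -6), (-27, -18), (-81, -54) scale by a factor of 3 each step.
step 5: (-115, -79) + (-243, -162) → (-358, -241)

(-358, -241)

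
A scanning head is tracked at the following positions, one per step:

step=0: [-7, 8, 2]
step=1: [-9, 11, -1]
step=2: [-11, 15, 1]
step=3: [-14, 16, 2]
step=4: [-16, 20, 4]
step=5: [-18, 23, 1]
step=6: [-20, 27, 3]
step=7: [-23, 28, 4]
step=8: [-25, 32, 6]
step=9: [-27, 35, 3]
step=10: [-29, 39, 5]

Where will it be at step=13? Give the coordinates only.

[-36, 47, 5]

Step-to-step displacements: [-2, +3, -3], [-2, +4, +2], [-3, +1, +1], [-2, +4, +2], [-2, +3, -3], [-2, +4, +2], [-3, +1, +1], [-2, +4, +2], [-2, +3, -3], [-2, +4, +2] — a repeating cycle of length 4.
step 11: apply [-3, +1, +1] → [-32, 40, 6]
step 12: apply [-2, +4, +2] → [-34, 44, 8]
step 13: apply [-2, +3, -3] → [-36, 47, 5]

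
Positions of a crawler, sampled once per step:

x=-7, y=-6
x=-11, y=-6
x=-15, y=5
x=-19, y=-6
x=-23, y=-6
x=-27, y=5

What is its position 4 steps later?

The x coordinate changes by -4 each step, so at step 9 it is -7 + 9·(-4) = -43.
The y coordinate repeats the cycle [-6, -6, 5] with period 3; step 9 mod 3 = 0, giving -6.

x=-43, y=-6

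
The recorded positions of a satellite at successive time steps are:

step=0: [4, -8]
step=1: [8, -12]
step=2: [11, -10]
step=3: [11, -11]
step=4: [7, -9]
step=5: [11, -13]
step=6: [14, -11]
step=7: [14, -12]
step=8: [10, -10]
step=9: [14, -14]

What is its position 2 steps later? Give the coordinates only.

[17, -13]

Differencing gives [+4, -4], [+3, +2], [+0, -1], [-4, +2], [+4, -4], [+3, +2], [+0, -1], [-4, +2], [+4, -4]. This is the pattern [+4, -4], [+3, +2], [+0, -1], [-4, +2] repeated.
step 10: apply [+3, +2] → [17, -12]
step 11: apply [+0, -1] → [17, -13]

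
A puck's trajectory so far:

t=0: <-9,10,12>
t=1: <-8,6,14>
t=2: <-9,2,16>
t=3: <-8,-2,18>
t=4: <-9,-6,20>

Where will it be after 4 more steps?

First: cycles through -9, -8 every 2 steps. Step 8 lands at position 0 of the cycle → -9.
Second: linear, -4 per step → -22 at step 8.
Third: linear, +2 per step → 28 at step 8.

<-9,-22,28>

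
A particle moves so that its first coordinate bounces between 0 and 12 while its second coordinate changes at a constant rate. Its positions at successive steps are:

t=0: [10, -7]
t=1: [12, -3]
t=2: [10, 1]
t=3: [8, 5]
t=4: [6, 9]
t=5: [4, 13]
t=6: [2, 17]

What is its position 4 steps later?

The first coordinate reflects between 0 and 12, moving 2 per step.
  step 7: 2 → 0
  step 8: 0 → 2
  step 9: 2 → 4
  step 10: 4 → 6
The second coordinate changes by +4 each step: at step 10 it is 33.

[6, 33]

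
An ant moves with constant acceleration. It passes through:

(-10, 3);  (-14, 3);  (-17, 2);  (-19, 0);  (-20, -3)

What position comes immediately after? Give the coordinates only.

(-20, -7)

Successive displacements: (-4, +0), (-3, -1), (-2, -2), (-1, -3) — each changes by (+1, -1).
step 5: (-20, -3) + (+0, -4) → (-20, -7)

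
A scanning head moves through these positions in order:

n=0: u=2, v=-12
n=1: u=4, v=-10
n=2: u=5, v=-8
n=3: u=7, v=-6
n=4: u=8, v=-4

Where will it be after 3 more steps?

u=13, v=2

The moves between consecutive positions are (+2,+2), (+1,+2), (+2,+2), (+1,+2); they repeat the 2-cycle [(+2,+2), (+1,+2)].
step 5: apply (+2,+2) → u=10, v=-2
step 6: apply (+1,+2) → u=11, v=0
step 7: apply (+2,+2) → u=13, v=2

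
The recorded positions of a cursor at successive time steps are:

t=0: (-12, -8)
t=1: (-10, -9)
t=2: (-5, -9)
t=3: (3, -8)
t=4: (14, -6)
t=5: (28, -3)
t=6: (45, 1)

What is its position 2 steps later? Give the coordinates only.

(88, 12)

First differences are (+2, -1), (+5, +0), (+8, +1), (+11, +2), (+14, +3), (+17, +4); their common second difference is (+3, +1) (constant acceleration).
step 7: (45, 1) + (+20, +5) → (65, 6)
step 8: (65, 6) + (+23, +6) → (88, 12)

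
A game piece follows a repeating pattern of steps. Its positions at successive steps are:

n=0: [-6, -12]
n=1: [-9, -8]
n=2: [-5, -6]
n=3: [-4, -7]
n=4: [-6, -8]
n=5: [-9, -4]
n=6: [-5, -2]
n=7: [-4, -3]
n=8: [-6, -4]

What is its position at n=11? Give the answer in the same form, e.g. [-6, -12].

[-4, 1]

The moves between consecutive positions are [-3, +4], [+4, +2], [+1, -1], [-2, -1], [-3, +4], [+4, +2], [+1, -1], [-2, -1]; they repeat the 4-cycle [[-3, +4], [+4, +2], [+1, -1], [-2, -1]].
step 9: apply [-3, +4] → [-9, 0]
step 10: apply [+4, +2] → [-5, 2]
step 11: apply [+1, -1] → [-4, 1]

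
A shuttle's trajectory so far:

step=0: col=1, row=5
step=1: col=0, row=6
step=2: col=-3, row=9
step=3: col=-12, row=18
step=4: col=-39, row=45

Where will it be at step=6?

col=-363, row=369

Step-to-step displacements: (-1,+1), (-3,+3), (-9,+9), (-27,+27); each is 3× the previous.
step 5: col=-39, row=45 + (-81,+81) → col=-120, row=126
step 6: col=-120, row=126 + (-243,+243) → col=-363, row=369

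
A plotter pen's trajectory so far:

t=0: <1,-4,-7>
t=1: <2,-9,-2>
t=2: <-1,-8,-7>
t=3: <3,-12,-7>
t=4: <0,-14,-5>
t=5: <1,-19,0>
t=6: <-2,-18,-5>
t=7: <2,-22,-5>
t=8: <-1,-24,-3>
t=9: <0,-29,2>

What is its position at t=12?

<-2,-34,-1>

Differencing gives <+1,-5,+5>, <-3,+1,-5>, <+4,-4,+0>, <-3,-2,+2>, <+1,-5,+5>, <-3,+1,-5>, <+4,-4,+0>, <-3,-2,+2>, <+1,-5,+5>. This is the pattern <+1,-5,+5>, <-3,+1,-5>, <+4,-4,+0>, <-3,-2,+2> repeated.
step 10: apply <-3,+1,-5> → <-3,-28,-3>
step 11: apply <+4,-4,+0> → <1,-32,-3>
step 12: apply <-3,-2,+2> → <-2,-34,-1>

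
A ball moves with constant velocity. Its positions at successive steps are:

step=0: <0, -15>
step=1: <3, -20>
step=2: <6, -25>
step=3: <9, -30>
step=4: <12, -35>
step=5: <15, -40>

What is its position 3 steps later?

Each step adds <+3, -5> to the position.
step 6: <15, -40> + <+3, -5> → <18, -45>
step 7: <18, -45> + <+3, -5> → <21, -50>
step 8: <21, -50> + <+3, -5> → <24, -55>

<24, -55>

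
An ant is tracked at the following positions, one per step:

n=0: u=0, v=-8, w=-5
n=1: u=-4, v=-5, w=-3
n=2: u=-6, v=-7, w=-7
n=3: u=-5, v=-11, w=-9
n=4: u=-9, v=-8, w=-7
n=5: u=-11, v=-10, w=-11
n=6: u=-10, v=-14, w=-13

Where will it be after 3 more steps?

u=-15, v=-17, w=-17

Differencing gives (-4, +3, +2), (-2, -2, -4), (+1, -4, -2), (-4, +3, +2), (-2, -2, -4), (+1, -4, -2). This is the pattern (-4, +3, +2), (-2, -2, -4), (+1, -4, -2) repeated.
step 7: apply (-4, +3, +2) → u=-14, v=-11, w=-11
step 8: apply (-2, -2, -4) → u=-16, v=-13, w=-15
step 9: apply (+1, -4, -2) → u=-15, v=-17, w=-17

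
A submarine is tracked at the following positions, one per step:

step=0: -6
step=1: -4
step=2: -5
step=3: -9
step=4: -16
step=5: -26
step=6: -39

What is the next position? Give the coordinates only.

-55

Taking differences between consecutive positions: +2, -1, -4, -7, -10, -13. These grow by -3 each step.
step 7: -39 − 16 → -55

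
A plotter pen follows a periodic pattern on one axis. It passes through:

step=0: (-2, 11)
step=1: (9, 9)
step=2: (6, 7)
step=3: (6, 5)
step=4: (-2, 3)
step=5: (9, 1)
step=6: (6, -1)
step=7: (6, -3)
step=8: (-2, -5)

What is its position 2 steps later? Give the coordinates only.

(6, -9)

The first coordinate repeats the cycle [-2, 9, 6, 6] with period 4; step 10 mod 4 = 2, giving 6.
The second coordinate changes by -2 each step, so at step 10 it is 11 + 10·(-2) = -9.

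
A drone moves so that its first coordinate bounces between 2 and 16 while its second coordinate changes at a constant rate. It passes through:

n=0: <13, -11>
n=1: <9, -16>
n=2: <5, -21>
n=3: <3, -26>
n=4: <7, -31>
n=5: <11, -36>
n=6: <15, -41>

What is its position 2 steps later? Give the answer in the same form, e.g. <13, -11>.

<9, -51>

The first coordinate reflects between 2 and 16, moving 4 per step.
  step 7: 15 → 13
  step 8: 13 → 9
The second coordinate changes by -5 each step: at step 8 it is -51.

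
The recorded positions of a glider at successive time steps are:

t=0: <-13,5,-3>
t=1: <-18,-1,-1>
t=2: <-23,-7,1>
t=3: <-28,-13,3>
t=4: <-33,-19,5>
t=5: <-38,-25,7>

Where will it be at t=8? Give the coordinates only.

Each step adds <-5,-6,+2> to the position.
step 6: <-38,-25,7> + <-5,-6,+2> → <-43,-31,9>
step 7: <-43,-31,9> + <-5,-6,+2> → <-48,-37,11>
step 8: <-48,-37,11> + <-5,-6,+2> → <-53,-43,13>

<-53,-43,13>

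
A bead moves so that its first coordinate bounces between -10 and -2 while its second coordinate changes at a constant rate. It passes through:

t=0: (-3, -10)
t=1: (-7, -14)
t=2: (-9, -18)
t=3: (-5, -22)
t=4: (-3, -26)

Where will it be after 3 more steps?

The first coordinate travels 4 per step and bounces off the walls at -10 and -2.
  step 5: -3 → -7
  step 6: -7 → -9
  step 7: -9 → -5
The second coordinate changes by -4 each step: at step 7 it is -38.

(-5, -38)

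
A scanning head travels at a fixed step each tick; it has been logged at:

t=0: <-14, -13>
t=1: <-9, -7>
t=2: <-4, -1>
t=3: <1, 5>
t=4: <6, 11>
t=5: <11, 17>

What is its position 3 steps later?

Each step adds <+5, +6> to the position.
step 6: <11, 17> + <+5, +6> → <16, 23>
step 7: <16, 23> + <+5, +6> → <21, 29>
step 8: <21, 29> + <+5, +6> → <26, 35>

<26, 35>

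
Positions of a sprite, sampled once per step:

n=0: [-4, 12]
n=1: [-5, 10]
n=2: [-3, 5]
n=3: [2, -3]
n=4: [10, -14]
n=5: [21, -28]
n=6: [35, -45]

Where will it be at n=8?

[72, -88]

First differences are [-1, -2], [+2, -5], [+5, -8], [+8, -11], [+11, -14], [+14, -17]; their common second difference is [+3, -3] (constant acceleration).
step 7: [35, -45] + [+17, -20] → [52, -65]
step 8: [52, -65] + [+20, -23] → [72, -88]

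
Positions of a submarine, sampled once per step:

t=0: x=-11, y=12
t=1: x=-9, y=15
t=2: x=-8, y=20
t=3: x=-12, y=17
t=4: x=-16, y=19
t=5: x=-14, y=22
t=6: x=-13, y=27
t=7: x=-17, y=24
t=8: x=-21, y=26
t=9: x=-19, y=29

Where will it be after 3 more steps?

x=-26, y=33

The moves between consecutive positions are (+2, +3), (+1, +5), (-4, -3), (-4, +2), (+2, +3), (+1, +5), (-4, -3), (-4, +2), (+2, +3); they repeat the 4-cycle [(+2, +3), (+1, +5), (-4, -3), (-4, +2)].
step 10: apply (+1, +5) → x=-18, y=34
step 11: apply (-4, -3) → x=-22, y=31
step 12: apply (-4, +2) → x=-26, y=33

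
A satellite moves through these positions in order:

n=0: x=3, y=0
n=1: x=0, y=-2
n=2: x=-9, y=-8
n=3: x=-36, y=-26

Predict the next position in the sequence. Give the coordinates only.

Consecutive displacements (-3,-2), (-9,-6), (-27,-18) scale by a factor of 3 each step.
step 4: x=-36, y=-26 + (-81,-54) → x=-117, y=-80

x=-117, y=-80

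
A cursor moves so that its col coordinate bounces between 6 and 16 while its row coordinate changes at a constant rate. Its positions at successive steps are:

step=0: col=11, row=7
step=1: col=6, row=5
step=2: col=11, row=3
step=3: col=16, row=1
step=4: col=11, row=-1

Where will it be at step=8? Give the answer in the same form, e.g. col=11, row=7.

col=11, row=-9

The col coordinate reflects between 6 and 16, moving 5 per step.
  step 5: 11 → 6
  step 6: 6 → 11
  step 7: 11 → 16
  step 8: 16 → 11
The row coordinate changes by -2 each step: at step 8 it is -9.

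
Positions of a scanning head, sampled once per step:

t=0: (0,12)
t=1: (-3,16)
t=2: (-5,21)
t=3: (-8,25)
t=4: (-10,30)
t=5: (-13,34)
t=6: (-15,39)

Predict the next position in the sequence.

Step-to-step displacements: (-3,+4), (-2,+5), (-3,+4), (-2,+5), (-3,+4), (-2,+5) — a repeating cycle of length 2.
step 7: apply (-3,+4) → (-18,43)

(-18,43)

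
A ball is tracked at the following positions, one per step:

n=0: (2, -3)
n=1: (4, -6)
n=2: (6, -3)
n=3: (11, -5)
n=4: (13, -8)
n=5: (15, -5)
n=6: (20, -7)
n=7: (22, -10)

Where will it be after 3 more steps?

(31, -12)

Differencing gives (+2, -3), (+2, +3), (+5, -2), (+2, -3), (+2, +3), (+5, -2), (+2, -3). This is the pattern (+2, -3), (+2, +3), (+5, -2) repeated.
step 8: apply (+2, +3) → (24, -7)
step 9: apply (+5, -2) → (29, -9)
step 10: apply (+2, -3) → (31, -12)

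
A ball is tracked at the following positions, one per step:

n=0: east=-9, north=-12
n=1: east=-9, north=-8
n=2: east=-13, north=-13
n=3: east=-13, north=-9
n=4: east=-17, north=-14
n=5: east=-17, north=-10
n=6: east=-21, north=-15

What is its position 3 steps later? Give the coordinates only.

east=-25, north=-12

Differencing gives (+0,+4), (-4,-5), (+0,+4), (-4,-5), (+0,+4), (-4,-5). This is the pattern (+0,+4), (-4,-5) repeated.
step 7: apply (+0,+4) → east=-21, north=-11
step 8: apply (-4,-5) → east=-25, north=-16
step 9: apply (+0,+4) → east=-25, north=-12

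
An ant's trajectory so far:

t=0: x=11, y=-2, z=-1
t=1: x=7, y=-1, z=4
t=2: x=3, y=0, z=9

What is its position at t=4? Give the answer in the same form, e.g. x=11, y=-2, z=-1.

x=-5, y=2, z=19

Constant displacement of (-4, +1, +5) per step.
step 3: x=3, y=0, z=9 + (-4, +1, +5) → x=-1, y=1, z=14
step 4: x=-1, y=1, z=14 + (-4, +1, +5) → x=-5, y=2, z=19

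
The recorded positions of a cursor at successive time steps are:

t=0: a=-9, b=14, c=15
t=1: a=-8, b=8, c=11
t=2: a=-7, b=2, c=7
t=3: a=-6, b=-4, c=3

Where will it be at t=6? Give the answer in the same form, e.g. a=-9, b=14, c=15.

a=-3, b=-22, c=-9

The position changes by (+1,-6,-4) every step.
step 4: a=-6, b=-4, c=3 + (+1,-6,-4) → a=-5, b=-10, c=-1
step 5: a=-5, b=-10, c=-1 + (+1,-6,-4) → a=-4, b=-16, c=-5
step 6: a=-4, b=-16, c=-5 + (+1,-6,-4) → a=-3, b=-22, c=-9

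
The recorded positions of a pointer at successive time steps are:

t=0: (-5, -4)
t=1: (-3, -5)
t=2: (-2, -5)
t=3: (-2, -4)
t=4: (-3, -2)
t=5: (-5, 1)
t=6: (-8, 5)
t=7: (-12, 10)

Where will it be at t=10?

(-30, 31)

First differences are (+2, -1), (+1, +0), (+0, +1), (-1, +2), (-2, +3), (-3, +4), (-4, +5); their common second difference is (-1, +1) (constant acceleration).
step 8: (-12, 10) + (-5, +6) → (-17, 16)
step 9: (-17, 16) + (-6, +7) → (-23, 23)
step 10: (-23, 23) + (-7, +8) → (-30, 31)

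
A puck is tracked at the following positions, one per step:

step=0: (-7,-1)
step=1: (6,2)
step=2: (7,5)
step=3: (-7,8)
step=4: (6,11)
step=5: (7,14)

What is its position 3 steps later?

The first coordinate repeats the cycle [-7, 6, 7] with period 3; step 8 mod 3 = 2, giving 7.
The second coordinate changes by +3 each step, so at step 8 it is -1 + 8·(3) = 23.

(7,23)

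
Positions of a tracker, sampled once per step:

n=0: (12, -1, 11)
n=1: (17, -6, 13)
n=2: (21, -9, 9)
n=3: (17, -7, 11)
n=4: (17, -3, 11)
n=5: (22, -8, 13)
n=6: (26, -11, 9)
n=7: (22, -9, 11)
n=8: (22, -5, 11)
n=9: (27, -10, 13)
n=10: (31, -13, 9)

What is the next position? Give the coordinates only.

The moves between consecutive positions are (+5, -5, +2), (+4, -3, -4), (-4, +2, +2), (+0, +4, +0), (+5, -5, +2), (+4, -3, -4), (-4, +2, +2), (+0, +4, +0), (+5, -5, +2), (+4, -3, -4); they repeat the 4-cycle [(+5, -5, +2), (+4, -3, -4), (-4, +2, +2), (+0, +4, +0)].
step 11: apply (-4, +2, +2) → (27, -11, 11)

(27, -11, 11)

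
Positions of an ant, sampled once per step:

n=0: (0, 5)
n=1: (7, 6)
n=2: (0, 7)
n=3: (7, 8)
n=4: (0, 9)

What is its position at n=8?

First: cycles through 0, 7 every 2 steps. Step 8 lands at position 0 of the cycle → 0.
Second: linear, +1 per step → 13 at step 8.

(0, 13)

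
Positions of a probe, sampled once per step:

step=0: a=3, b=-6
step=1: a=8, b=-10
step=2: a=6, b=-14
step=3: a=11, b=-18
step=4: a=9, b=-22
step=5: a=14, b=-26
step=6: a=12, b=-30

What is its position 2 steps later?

a=15, b=-38

Differencing gives (+5,-4), (-2,-4), (+5,-4), (-2,-4), (+5,-4), (-2,-4). This is the pattern (+5,-4), (-2,-4) repeated.
step 7: apply (+5,-4) → a=17, b=-34
step 8: apply (-2,-4) → a=15, b=-38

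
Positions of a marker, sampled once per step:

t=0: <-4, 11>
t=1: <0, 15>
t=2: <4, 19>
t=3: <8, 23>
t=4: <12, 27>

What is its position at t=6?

Each step adds <+4, +4> to the position.
step 5: <12, 27> + <+4, +4> → <16, 31>
step 6: <16, 31> + <+4, +4> → <20, 35>

<20, 35>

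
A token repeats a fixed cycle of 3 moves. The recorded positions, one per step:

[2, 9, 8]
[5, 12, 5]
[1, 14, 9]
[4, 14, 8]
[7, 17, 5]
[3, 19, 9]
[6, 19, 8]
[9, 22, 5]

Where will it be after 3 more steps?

[11, 27, 5]

Differencing gives [+3, +3, -3], [-4, +2, +4], [+3, +0, -1], [+3, +3, -3], [-4, +2, +4], [+3, +0, -1], [+3, +3, -3]. This is the pattern [+3, +3, -3], [-4, +2, +4], [+3, +0, -1] repeated.
step 8: apply [-4, +2, +4] → [5, 24, 9]
step 9: apply [+3, +0, -1] → [8, 24, 8]
step 10: apply [+3, +3, -3] → [11, 27, 5]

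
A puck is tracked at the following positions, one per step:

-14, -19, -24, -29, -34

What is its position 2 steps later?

-44

The position changes by -5 every step.
step 5: -34 − 5 → -39
step 6: -39 − 5 → -44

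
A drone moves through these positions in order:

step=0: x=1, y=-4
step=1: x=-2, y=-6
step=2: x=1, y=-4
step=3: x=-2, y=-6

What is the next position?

x=1, y=-4

The jumps are (-3,-2), (+3,+2), (-3,-2) — a geometric progression with ratio -1.
step 4: x=-2, y=-6 + (+3,+2) → x=1, y=-4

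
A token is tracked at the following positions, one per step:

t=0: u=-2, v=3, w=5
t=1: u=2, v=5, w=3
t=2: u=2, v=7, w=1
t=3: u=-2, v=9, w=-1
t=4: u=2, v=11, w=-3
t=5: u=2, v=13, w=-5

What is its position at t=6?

u=-2, v=15, w=-7

U: cycles through -2, 2, 2 every 3 steps. Step 6 lands at position 0 of the cycle → -2.
V: linear, +2 per step → 15 at step 6.
W: linear, -2 per step → -7 at step 6.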